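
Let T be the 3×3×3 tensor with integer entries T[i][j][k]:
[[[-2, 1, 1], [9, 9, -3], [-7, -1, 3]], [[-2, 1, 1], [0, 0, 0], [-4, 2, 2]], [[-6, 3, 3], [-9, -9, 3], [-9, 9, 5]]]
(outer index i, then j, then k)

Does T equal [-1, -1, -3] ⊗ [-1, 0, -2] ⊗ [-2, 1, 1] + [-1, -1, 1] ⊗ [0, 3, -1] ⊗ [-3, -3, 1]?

No

Reconstruct entry (1,1,0) from the claimed factors: Σₗ aₗ[1]bₗ[1]cₗ[0] = (-1)·(0)·(-2) + (-1)·(3)·(-3) = 9, but T[1,1,0] = 0. The claim is false.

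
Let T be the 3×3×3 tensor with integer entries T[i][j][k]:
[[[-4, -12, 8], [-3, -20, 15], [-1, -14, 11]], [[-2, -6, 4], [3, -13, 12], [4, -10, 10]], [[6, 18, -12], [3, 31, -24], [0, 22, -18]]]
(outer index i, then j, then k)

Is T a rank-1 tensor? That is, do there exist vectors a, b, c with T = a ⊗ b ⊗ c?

The mode-1 unfolding of T (rows indexed by i, columns by (j,k) = (0,0), (0,1), (0,2), (1,0), (1,1), (1,2), (2,0), (2,1), (2,2)) is [[-4, -12, 8, -3, -20, 15, -1, -14, 11], [-2, -6, 4, 3, -13, 12, 4, -10, 10], [6, 18, -12, 3, 31, -24, 0, 22, -18]].
There the 2×2 minor on rows i ∈ {0, 1}, columns (j,k) ∈ {(0,0), (1,0)} is det [[-4, -3], [-2, 3]] = -18 ≠ 0, so this unfolding has rank ≥ 2; CP rank is at least every unfolding rank, so rank(T) ≥ 2.
In particular rank(T) ≥ 2 > 1, so T is not rank-1.

No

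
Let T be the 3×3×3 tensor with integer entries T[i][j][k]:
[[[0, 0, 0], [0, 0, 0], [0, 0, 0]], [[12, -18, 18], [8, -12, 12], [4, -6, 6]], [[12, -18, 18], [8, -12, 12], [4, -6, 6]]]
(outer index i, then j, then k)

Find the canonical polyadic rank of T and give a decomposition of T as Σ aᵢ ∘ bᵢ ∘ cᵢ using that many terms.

rank(T) = 1

Lower bound: T ≠ 0 (e.g. T[1,0,0] = 12), so rank(T) ≥ 1.
Upper bound: if T = a ∘ b ∘ c then every fibre of T is a multiple of the corresponding factor, so read the factors off the fibres through the nonzero entry T[1,0,0] = 12.
The mode-1 fibre T[:,0,0] = [0, 12, 12] gives a = (0, 1, 1) (primitive direction); the mode-2 fibre T[1,:,0] = [12, 8, 4] gives b = (3, 2, 1); then c[k] = T[1,0,k] / (a[1]·b[0]) = [12, -18, 18] / 3 = (4, -6, 6).
Expanding (0, 1, 1) ∘ (3, 2, 1) ∘ (4, -6, 6) reproduces all 27 entries of T, so T = (0, 1, 1) ∘ (3, 2, 1) ∘ (4, -6, 6) and rank(T) ≤ 1.
These bounds meet, so rank(T) = 1.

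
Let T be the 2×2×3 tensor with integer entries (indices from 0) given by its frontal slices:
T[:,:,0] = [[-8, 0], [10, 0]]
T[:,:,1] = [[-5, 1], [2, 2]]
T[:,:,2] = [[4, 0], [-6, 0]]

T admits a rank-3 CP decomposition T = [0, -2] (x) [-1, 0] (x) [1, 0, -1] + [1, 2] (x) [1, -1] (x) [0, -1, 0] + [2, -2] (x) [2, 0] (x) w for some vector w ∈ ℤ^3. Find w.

w = [-2, -1, 1]

Subtract the known terms from T to get the rank-1 residual R = [2, -2] (x) [2, 0] (x) w, so R[i,j,k] = a[i]·b[j]·w[k]. Pick indices with nonzero a[0]·b[0] = (2)·(2) = 4. Only the fibre through (0,0,·) is needed: R[0,0,:] = T[0,0,:] − Σₗ aₗ[0]bₗ[0]cₗ = [-8, -5, 4] − (0)·(-1)·[1, 0, -1] − (1)·(1)·[0, -1, 0] = [-8, -4, 4]. Then w[k] = R[0,0,k] / 4 for each k, giving w = [-8, -4, 4] / 4 = [-2, -1, 1].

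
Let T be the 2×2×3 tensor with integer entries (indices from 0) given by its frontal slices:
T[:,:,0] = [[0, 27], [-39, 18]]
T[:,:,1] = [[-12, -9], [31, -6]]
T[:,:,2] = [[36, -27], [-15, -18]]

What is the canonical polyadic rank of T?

Lower bound: the mode-2 unfolding of T (rows indexed by j, columns by (i,k) = (0,0), (0,1), (0,2), (1,0), (1,1), (1,2)) is [[0, -12, 36, -39, 31, -15], [27, -9, -27, 18, -6, -18]].
There the 2×2 minor on rows j ∈ {0, 1}, columns (i,k) ∈ {(0,0), (0,1)} is det [[0, -12], [27, -9]] = 324 ≠ 0, so this unfolding has rank ≥ 2; CP rank is at least every unfolding rank, so rank(T) ≥ 2. (Unfolding ranks only ever bound the CP rank from below — rank(T) can be strictly larger than all of them — so the matching upper bound has to come from an explicit 2-term decomposition.)
Upper bound — finding two terms. Write S_k = T[:,:,k] for the frontal slices: S₀ = [[0, 27], [-39, 18]], S₁ = [[-12, -9], [31, -6]], S₂ = [[36, -27], [-15, -18]].
If T = a₁ ⊗ b₁ ⊗ c₁ + a₂ ⊗ b₂ ⊗ c₂ then each S_k = c₁[k]·a₁b₁ᵀ + c₂[k]·a₂b₂ᵀ. S₀ and S₁ are linearly independent, so a₁b₁ᵀ and a₂b₂ᵀ must span the same plane of matrices: they are the rank-1 matrices of the form x·S₀ + y·S₁.
det(x·S₀ + y·S₁) is 1053·x² − 1404·xy + 351·y² = 351·(3·x − y)(x − y), vanishing at (x:y) = (1:3) and (1:1).
M₁ = S₀ + 3·S₁ = [[-36, 0], [54, 0]] = (-18)·(2, -3)(1, 0)ᵀ and M₂ = S₀ + S₁ = [[-12, 18], [-8, 12]] = (-2)·(3, 2)(2, -3)ᵀ, so take a₁ = (2, -3), b₁ = (1, 0), a₂ = (3, 2), b₂ = (2, -3).
Each slice is an integer combination of E₁ = a₁b₁ᵀ and E₂ = a₂b₂ᵀ: S₀ = 9·E₁ − 3·E₂, S₁ = −9·E₁ + E₂, S₂ = 9·E₁ + 3·E₂; reading off coefficients, c₁ = (9, -9, 9) and c₂ = (-3, 1, 3).
Hence T = (2, -3) ⊗ (1, 0) ⊗ (9, -9, 9) + (3, 2) ⊗ (2, -3) ⊗ (-3, 1, 3), so rank(T) ≤ 2.
These bounds meet, so rank(T) = 2.

2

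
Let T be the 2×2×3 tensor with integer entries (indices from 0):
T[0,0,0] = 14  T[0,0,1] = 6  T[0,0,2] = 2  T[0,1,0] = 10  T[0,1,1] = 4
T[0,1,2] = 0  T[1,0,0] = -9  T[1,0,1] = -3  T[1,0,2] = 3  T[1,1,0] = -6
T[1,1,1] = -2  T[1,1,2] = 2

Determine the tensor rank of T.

2

Lower bound: the mode-1 unfolding of T (rows indexed by i, columns by (j,k) = (0,0), (0,1), (0,2), (1,0), (1,1), (1,2)) is [[14, 6, 2, 10, 4, 0], [-9, -3, 3, -6, -2, 2]].
There the 2×2 minor on rows i ∈ {0, 1}, columns (j,k) ∈ {(0,0), (0,1)} is det [[14, 6], [-9, -3]] = 12 ≠ 0, so this unfolding has rank ≥ 2; CP rank is at least every unfolding rank, so rank(T) ≥ 2. (This is only a lower bound: in general the CP rank may exceed every unfolding rank, so we still need to exhibit 2 rank-1 terms summing to T.)
Upper bound — finding two terms. Write S_k = T[:,:,k] for the frontal slices: S₀ = [[14, 10], [-9, -6]], S₁ = [[6, 4], [-3, -2]], S₂ = [[2, 0], [3, 2]].
If T = a₁ ⊗ b₁ ⊗ c₁ + a₂ ⊗ b₂ ⊗ c₂ then each S_k = c₁[k]·a₁b₁ᵀ + c₂[k]·a₂b₂ᵀ. S₀ and S₁ are linearly independent, so a₁b₁ᵀ and a₂b₂ᵀ must span the same plane of matrices: they are the rank-1 matrices of the form x·S₀ + y·S₁.
det(x·S₀ + y·S₁) is 6·x² + 2·xy = 2·(3·x + y)(x), vanishing at (x:y) = (1:-3) and (0:1).
M₁ = S₀ − 3·S₁ = [[-4, -2], [0, 0]] = (-2)·(1, 0)(2, 1)ᵀ and M₂ = S₁ = [[6, 4], [-3, -2]] = (2, -1)(3, 2)ᵀ, so take a₁ = (1, 0), b₁ = (2, 1), a₂ = (2, -1), b₂ = (3, 2).
Each slice is an integer combination of E₁ = a₁b₁ᵀ and E₂ = a₂b₂ᵀ: S₀ = −2·E₁ + 3·E₂, S₁ = E₂, S₂ = 4·E₁ − E₂; reading off coefficients, c₁ = (-2, 0, 4) and c₂ = (3, 1, -1).
Hence T = (1, 0) ⊗ (2, 1) ⊗ (-2, 0, 4) + (2, -1) ⊗ (3, 2) ⊗ (3, 1, -1), so rank(T) ≤ 2.
These bounds meet, so rank(T) = 2.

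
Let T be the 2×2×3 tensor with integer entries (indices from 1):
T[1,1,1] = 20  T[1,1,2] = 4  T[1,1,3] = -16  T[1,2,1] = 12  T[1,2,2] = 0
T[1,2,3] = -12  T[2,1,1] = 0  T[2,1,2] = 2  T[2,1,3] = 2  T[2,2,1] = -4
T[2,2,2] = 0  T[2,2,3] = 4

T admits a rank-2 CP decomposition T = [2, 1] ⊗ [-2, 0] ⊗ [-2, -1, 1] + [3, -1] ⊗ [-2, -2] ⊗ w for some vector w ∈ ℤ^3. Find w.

Subtract the known terms from T to get the rank-1 residual R = [3, -1] ⊗ [-2, -2] ⊗ w, so R[i,j,k] = a[i]·b[j]·w[k]. Pick indices with nonzero a[1]·b[1] = (3)·(-2) = -6. Only the fibre through (1,1,·) is needed: R[1,1,:] = T[1,1,:] − Σₗ aₗ[1]bₗ[1]cₗ = [20, 4, -16] − (2)·(-2)·[-2, -1, 1] = [12, 0, -12]. Then w[k] = R[1,1,k] / -6 for each k, giving w = [12, 0, -12] / -6 = [-2, 0, 2].

w = [-2, 0, 2]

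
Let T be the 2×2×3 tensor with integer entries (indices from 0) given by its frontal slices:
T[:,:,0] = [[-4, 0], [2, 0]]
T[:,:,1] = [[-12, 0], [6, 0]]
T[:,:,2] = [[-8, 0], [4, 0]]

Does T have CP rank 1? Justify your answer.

The mode-1 fibre T[:,0,0] = [-4, 2] gives a = [2, -1] (primitive direction); the mode-2 fibre T[0,:,0] = [-4, 0] gives b = [1, 0]; then c[k] = T[0,0,k] / (a[0]·b[0]) = [-4, -12, -8] / 2 = [-2, -6, -4].
Expanding [2, -1] ⊗ [1, 0] ⊗ [-2, -6, -4] reproduces all 12 entries of T, so T = [2, -1] ⊗ [1, 0] ⊗ [-2, -6, -4] and rank(T) ≤ 1.
Equivalently every frontal slice T[:,:,k] is c[k] times the rank-1 matrix [2, -1] ⊗ [1, 0]. So T has rank 1 (it is nonzero).

Yes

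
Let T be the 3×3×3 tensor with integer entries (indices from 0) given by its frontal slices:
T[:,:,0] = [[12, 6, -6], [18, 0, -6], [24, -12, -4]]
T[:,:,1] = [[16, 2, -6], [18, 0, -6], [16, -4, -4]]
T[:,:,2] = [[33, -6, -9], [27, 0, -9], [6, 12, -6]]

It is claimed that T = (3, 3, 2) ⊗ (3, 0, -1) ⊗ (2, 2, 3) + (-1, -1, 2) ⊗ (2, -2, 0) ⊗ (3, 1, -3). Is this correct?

Reconstruct entry (1,0,0) from the claimed factors: Σₗ aₗ[1]bₗ[0]cₗ[0] = (3)·(3)·(2) + (-1)·(2)·(3) = 12, but T[1,0,0] = 18. The claim is false.

No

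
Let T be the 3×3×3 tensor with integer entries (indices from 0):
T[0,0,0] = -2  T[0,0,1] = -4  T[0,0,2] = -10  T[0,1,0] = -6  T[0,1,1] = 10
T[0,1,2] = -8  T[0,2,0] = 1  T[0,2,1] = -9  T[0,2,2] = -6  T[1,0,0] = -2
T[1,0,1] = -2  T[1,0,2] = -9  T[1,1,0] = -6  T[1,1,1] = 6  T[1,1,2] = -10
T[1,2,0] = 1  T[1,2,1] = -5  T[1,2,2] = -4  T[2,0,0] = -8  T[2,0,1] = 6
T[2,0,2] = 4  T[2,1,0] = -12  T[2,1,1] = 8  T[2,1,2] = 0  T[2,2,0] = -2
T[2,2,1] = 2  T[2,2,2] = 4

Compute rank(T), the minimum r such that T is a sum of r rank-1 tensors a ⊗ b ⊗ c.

3

Lower bound: the mode-1 unfolding of T (rows indexed by i, columns by (j,k) = (0,0), (0,1), (0,2), (1,0), (1,1), (1,2), (2,0), (2,1), (2,2)) is [[-2, -4, -10, -6, 10, -8, 1, -9, -6], [-2, -2, -9, -6, 6, -10, 1, -5, -4], [-8, 6, 4, -12, 8, 0, -2, 2, 4]].
There the 3×3 minor on rows i ∈ {0, 1, 2}, columns (j,k) ∈ {(0,0), (0,1), (0,2)} is det [[-2, -4, -10], [-2, -2, -9], [-8, 6, 4]] = -132 ≠ 0, so this unfolding has rank ≥ 3; CP rank is at least every unfolding rank, so rank(T) ≥ 3. (Unfolding ranks only ever bound the CP rank from below — rank(T) can be strictly larger than all of them — so the matching upper bound has to come from an explicit 3-term decomposition.)
Upper bound: T is a sum of 3 rank-1 terms, T = [1, 1, -2] ⊗ [2, 2, 1] ⊗ [1, -1, -2] + [1, 1, 1] ⊗ [1, 2, 0] ⊗ [-4, 2, -4] + [2, 1, 0] ⊗ [1, -2, 2] ⊗ [0, -2, -1] (one valid choice — decompositions are not unique — normalised so each a, b is primitive with positive first nonzero entry; check it by expanding all entries), so rank(T) ≤ 3.
These bounds meet, so rank(T) = 3.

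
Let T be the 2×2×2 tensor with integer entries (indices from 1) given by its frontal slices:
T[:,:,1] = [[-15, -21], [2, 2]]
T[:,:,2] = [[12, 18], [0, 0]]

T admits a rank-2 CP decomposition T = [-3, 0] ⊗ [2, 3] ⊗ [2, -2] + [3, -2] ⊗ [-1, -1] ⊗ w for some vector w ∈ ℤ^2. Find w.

w = [1, 0]

Subtract the known terms from T to get the rank-1 residual R = [3, -2] ⊗ [-1, -1] ⊗ w, so R[i,j,k] = a[i]·b[j]·w[k]. Pick indices with nonzero a[1]·b[1] = (3)·(-1) = -3. Only the fibre through (1,1,·) is needed: R[1,1,:] = T[1,1,:] − Σₗ aₗ[1]bₗ[1]cₗ = [-15, 12] − (-3)·(2)·[2, -2] = [-3, 0]. Then w[k] = R[1,1,k] / -3 for each k, giving w = [-3, 0] / -3 = [1, 0].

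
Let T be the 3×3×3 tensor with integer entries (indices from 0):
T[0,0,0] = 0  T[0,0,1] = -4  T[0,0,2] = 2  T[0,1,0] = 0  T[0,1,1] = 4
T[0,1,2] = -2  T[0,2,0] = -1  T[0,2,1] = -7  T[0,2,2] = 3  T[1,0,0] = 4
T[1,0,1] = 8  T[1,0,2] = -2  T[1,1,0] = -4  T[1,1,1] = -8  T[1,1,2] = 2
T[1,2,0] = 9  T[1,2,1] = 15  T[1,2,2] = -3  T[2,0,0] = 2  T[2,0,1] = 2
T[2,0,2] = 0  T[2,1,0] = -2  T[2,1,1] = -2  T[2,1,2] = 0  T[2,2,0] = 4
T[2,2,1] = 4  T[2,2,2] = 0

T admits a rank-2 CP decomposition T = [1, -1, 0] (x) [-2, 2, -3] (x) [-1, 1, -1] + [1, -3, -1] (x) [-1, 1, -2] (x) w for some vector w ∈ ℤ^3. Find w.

Subtract the known terms from T to get the rank-1 residual R = [1, -3, -1] (x) [-1, 1, -2] (x) w, so R[i,j,k] = a[i]·b[j]·w[k]. Pick indices with nonzero a[0]·b[0] = (1)·(-1) = -1. Only the fibre through (0,0,·) is needed: R[0,0,:] = T[0,0,:] − Σₗ aₗ[0]bₗ[0]cₗ = [0, -4, 2] − (1)·(-2)·[-1, 1, -1] = [-2, -2, 0]. Then w[k] = R[0,0,k] / -1 for each k, giving w = [-2, -2, 0] / -1 = [2, 2, 0].

w = [2, 2, 0]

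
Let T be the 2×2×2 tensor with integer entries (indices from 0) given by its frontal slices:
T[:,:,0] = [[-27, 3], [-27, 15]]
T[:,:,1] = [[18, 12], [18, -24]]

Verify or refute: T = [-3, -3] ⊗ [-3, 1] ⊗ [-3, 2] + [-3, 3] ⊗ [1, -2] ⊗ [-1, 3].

No

Reconstruct entry (0,0,0) from the claimed factors: Σₗ aₗ[0]bₗ[0]cₗ[0] = (-3)·(-3)·(-3) + (-3)·(1)·(-1) = -24, but T[0,0,0] = -27. The claim is false.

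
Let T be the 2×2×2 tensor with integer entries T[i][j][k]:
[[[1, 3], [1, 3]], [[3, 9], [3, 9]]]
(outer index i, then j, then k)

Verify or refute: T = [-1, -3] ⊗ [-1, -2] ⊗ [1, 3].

Reconstruct entry (0,1,0) from the claimed factors: Σₗ aₗ[0]bₗ[1]cₗ[0] = (-1)·(-2)·(1) = 2, but T[0,1,0] = 1. The claim is false.

No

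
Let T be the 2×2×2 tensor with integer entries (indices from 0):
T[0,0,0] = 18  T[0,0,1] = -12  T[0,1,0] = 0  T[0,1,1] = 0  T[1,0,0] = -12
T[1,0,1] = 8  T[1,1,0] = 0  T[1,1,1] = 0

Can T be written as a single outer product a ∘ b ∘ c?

If T = a ∘ b ∘ c then every fibre of T is a multiple of the corresponding factor, so read the factors off the fibres through the nonzero entry T[0,0,0] = 18.
The mode-1 fibre T[:,0,0] = [18, -12] gives a = [3, -2] (primitive direction); the mode-2 fibre T[0,:,0] = [18, 0] gives b = [1, 0]; then c[k] = T[0,0,k] / (a[0]·b[0]) = [18, -12] / 3 = [6, -4].
Expanding [3, -2] ∘ [1, 0] ∘ [6, -4] reproduces all 8 entries of T, so T = [3, -2] ∘ [1, 0] ∘ [6, -4] and rank(T) ≤ 1.
Equivalently every frontal slice T[:,:,k] is c[k] times the rank-1 matrix [3, -2] ∘ [1, 0]. So T has rank 1 (it is nonzero).

Yes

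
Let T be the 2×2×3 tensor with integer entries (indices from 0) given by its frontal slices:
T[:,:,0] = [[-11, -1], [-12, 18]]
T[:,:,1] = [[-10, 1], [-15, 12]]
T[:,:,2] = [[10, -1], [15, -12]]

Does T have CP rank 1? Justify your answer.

The mode-1 unfolding of T (rows indexed by i, columns by (j,k) = (0,0), (0,1), (0,2), (1,0), (1,1), (1,2)) is [[-11, -10, 10, -1, 1, -1], [-12, -15, 15, 18, 12, -12]].
There the 2×2 minor on rows i ∈ {0, 1}, columns (j,k) ∈ {(0,0), (0,1)} is det [[-11, -10], [-12, -15]] = 45 ≠ 0, so this unfolding has rank ≥ 2; CP rank is at least every unfolding rank, so rank(T) ≥ 2.
In particular rank(T) ≥ 2 > 1, so T is not rank-1.

No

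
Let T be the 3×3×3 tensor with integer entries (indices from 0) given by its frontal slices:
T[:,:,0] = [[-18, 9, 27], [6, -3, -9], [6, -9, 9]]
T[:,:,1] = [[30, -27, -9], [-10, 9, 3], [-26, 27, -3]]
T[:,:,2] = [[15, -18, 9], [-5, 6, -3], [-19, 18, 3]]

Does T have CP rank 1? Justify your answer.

No

The mode-2 unfolding of T (rows indexed by j, columns by (i,k) = (0,0), (0,1), (0,2), (1,0), (1,1), (1,2), (2,0), (2,1), (2,2)) is [[-18, 30, 15, 6, -10, -5, 6, -26, -19], [9, -27, -18, -3, 9, 6, -9, 27, 18], [27, -9, 9, -9, 3, -3, 9, -3, 3]].
There the 2×2 minor on rows j ∈ {0, 1}, columns (i,k) ∈ {(0,0), (0,1)} is det [[-18, 30], [9, -27]] = 216 ≠ 0, so this unfolding has rank ≥ 2; CP rank is at least every unfolding rank, so rank(T) ≥ 2.
In particular rank(T) ≥ 2 > 1, so T is not rank-1.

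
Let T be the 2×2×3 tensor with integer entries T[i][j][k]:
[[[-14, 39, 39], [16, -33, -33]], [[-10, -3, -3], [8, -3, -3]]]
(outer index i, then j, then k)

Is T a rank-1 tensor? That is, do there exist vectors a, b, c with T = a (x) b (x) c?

The mode-1 unfolding of T (rows indexed by i, columns by (j,k) = (0,0), (0,1), (0,2), (1,0), (1,1), (1,2)) is [[-14, 39, 39, 16, -33, -33], [-10, -3, -3, 8, -3, -3]].
There the 2×2 minor on rows i ∈ {0, 1}, columns (j,k) ∈ {(0,0), (0,1)} is det [[-14, 39], [-10, -3]] = 432 ≠ 0, so this unfolding has rank ≥ 2; CP rank is at least every unfolding rank, so rank(T) ≥ 2.
In particular rank(T) ≥ 2 > 1, so T is not rank-1.

No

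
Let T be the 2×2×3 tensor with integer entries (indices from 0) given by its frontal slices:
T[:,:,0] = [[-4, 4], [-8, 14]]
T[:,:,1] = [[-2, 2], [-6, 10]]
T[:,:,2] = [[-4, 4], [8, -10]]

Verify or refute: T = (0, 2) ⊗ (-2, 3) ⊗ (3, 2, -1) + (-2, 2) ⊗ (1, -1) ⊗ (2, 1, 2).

Yes

Reconstruct entrywise from the claimed factors. For example, T[0,0,2] = -4 and Σₗ aₗ[0]bₗ[0]cₗ[2] = (0)·(-2)·(-1) + (-2)·(1)·(2) = -4; checking all 12 entries, every one matches. The claim holds.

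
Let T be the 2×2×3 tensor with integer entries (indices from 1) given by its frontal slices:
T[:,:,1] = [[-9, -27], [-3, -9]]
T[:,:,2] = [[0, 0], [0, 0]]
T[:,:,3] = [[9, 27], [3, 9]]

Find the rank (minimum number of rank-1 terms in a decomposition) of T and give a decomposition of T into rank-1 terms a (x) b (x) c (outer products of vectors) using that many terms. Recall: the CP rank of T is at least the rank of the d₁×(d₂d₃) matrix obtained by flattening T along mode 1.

rank(T) = 1

Lower bound: T ≠ 0 (e.g. T[1,1,1] = -9), so rank(T) ≥ 1.
Upper bound: if T = a (x) b (x) c then every fibre of T is a multiple of the corresponding factor, so read the factors off the fibres through the nonzero entry T[1,1,1] = -9.
The mode-1 fibre T[:,1,1] = [-9, -3] gives a = [3, 1] (primitive direction); the mode-2 fibre T[1,:,1] = [-9, -27] gives b = [1, 3]; then c[k] = T[1,1,k] / (a[1]·b[1]) = [-9, 0, 9] / 3 = [-3, 0, 3].
Expanding [3, 1] (x) [1, 3] (x) [-3, 0, 3] reproduces all 12 entries of T, so T = [3, 1] (x) [1, 3] (x) [-3, 0, 3] and rank(T) ≤ 1.
These bounds meet, so rank(T) = 1.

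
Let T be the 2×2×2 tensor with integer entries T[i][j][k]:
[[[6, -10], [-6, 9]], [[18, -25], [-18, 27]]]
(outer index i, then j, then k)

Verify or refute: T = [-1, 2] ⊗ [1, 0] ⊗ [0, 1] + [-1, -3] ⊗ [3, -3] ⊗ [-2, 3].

Yes

Reconstruct entrywise from the claimed factors. For example, T[0,0,1] = -10 and Σₗ aₗ[0]bₗ[0]cₗ[1] = (-1)·(1)·(1) + (-1)·(3)·(3) = -10; checking all 8 entries, every one matches. The claim holds.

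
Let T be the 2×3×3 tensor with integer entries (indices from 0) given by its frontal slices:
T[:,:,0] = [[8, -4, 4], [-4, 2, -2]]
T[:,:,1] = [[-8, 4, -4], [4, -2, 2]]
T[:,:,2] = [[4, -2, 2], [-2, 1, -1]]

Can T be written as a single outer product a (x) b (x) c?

Yes

If T = a (x) b (x) c then every fibre of T is a multiple of the corresponding factor, so read the factors off the fibres through the nonzero entry T[0,0,0] = 8.
The mode-1 fibre T[:,0,0] = [8, -4] gives a = [2, -1] (primitive direction); the mode-2 fibre T[0,:,0] = [8, -4, 4] gives b = [2, -1, 1]; then c[k] = T[0,0,k] / (a[0]·b[0]) = [8, -8, 4] / 4 = [2, -2, 1].
Expanding [2, -1] (x) [2, -1, 1] (x) [2, -2, 1] reproduces all 18 entries of T, so T = [2, -1] (x) [2, -1, 1] (x) [2, -2, 1] and rank(T) ≤ 1.
Equivalently every frontal slice T[:,:,k] is c[k] times the rank-1 matrix [2, -1] (x) [2, -1, 1]. So T has rank 1 (it is nonzero).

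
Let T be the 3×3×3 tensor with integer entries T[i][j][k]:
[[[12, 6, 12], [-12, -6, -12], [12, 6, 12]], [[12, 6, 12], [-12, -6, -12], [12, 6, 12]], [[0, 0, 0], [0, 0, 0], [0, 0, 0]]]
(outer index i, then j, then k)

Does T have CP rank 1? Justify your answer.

If T = a (x) b (x) c then every fibre of T is a multiple of the corresponding factor, so read the factors off the fibres through the nonzero entry T[0,0,0] = 12.
The mode-1 fibre T[:,0,0] = [12, 12, 0] gives a = (1, 1, 0) (primitive direction); the mode-2 fibre T[0,:,0] = [12, -12, 12] gives b = (1, -1, 1); then c[k] = T[0,0,k] / (a[0]·b[0]) = [12, 6, 12] / 1 = (12, 6, 12).
Expanding (1, 1, 0) (x) (1, -1, 1) (x) (12, 6, 12) reproduces all 27 entries of T, so T = (1, 1, 0) (x) (1, -1, 1) (x) (12, 6, 12) and rank(T) ≤ 1.
Equivalently every frontal slice T[:,:,k] is c[k] times the rank-1 matrix (1, 1, 0) (x) (1, -1, 1). So T has rank 1 (it is nonzero).

Yes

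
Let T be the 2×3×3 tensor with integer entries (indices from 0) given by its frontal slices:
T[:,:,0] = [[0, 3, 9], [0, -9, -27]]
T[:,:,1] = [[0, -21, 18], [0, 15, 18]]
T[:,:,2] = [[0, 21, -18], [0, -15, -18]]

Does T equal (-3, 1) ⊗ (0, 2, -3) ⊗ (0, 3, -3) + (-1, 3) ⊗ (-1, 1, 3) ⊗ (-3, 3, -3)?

No

Reconstruct entry (0,0,0) from the claimed factors: Σₗ aₗ[0]bₗ[0]cₗ[0] = (-3)·(0)·(0) + (-1)·(-1)·(-3) = -3, but T[0,0,0] = 0. The claim is false.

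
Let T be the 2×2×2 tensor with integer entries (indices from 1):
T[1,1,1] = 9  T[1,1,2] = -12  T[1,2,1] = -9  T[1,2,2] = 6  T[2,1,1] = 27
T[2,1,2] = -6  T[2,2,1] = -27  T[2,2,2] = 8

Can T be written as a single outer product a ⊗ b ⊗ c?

The mode-1 unfolding of T (rows indexed by i, columns by (j,k) = (1,1), (1,2), (2,1), (2,2)) is [[9, -12, -9, 6], [27, -6, -27, 8]].
There the 2×2 minor on rows i ∈ {1, 2}, columns (j,k) ∈ {(1,1), (1,2)} is det [[9, -12], [27, -6]] = 270 ≠ 0, so this unfolding has rank ≥ 2; CP rank is at least every unfolding rank, so rank(T) ≥ 2.
In particular rank(T) ≥ 2 > 1, so T is not rank-1.

No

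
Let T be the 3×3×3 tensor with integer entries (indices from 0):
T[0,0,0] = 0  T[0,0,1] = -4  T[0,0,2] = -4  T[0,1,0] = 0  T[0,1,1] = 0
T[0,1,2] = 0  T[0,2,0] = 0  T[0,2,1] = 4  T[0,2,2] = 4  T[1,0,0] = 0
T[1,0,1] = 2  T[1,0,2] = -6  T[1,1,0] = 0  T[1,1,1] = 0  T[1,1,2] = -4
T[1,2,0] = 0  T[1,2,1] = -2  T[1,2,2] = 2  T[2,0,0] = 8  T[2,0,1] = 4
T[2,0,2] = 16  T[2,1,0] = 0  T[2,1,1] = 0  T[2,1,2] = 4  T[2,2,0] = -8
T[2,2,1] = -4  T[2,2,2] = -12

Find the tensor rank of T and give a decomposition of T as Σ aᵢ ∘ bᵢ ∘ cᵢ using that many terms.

rank(T) = 3

Lower bound: the mode-3 unfolding of T (rows indexed by k, columns by (i,j) = (0,0), (0,1), (0,2), (1,0), (1,1), (1,2), (2,0), (2,1), (2,2)) is [[0, 0, 0, 0, 0, 0, 8, 0, -8], [-4, 0, 4, 2, 0, -2, 4, 0, -4], [-4, 0, 4, -6, -4, 2, 16, 4, -12]].
There the 3×3 minor on rows k ∈ {0, 1, 2}, columns (i,j) ∈ {(0,0), (1,0), (2,0)} is det [[0, 0, 8], [-4, 2, 4], [-4, -6, 16]] = 256 ≠ 0, so this unfolding has rank ≥ 3; CP rank is at least every unfolding rank, so rank(T) ≥ 3. (Unfolding ranks only ever bound the CP rank from below — rank(T) can be strictly larger than all of them — so the matching upper bound has to come from an explicit 3-term decomposition.)
Upper bound: T is a sum of 3 rank-1 terms, T = (0, 0, 1) ∘ (1, 0, -1) ∘ (8, 0, 4) + (0, 1, -1) ∘ (2, 1, -1) ∘ (0, 0, -4) + (2, -1, -2) ∘ (1, 0, -1) ∘ (0, -2, -2) (written with every a and b primitive with positive leading entry and the scale carried by c; CP decompositions are not unique, and this one is verified by expanding entrywise), so rank(T) ≤ 3.
These bounds meet, so rank(T) = 3.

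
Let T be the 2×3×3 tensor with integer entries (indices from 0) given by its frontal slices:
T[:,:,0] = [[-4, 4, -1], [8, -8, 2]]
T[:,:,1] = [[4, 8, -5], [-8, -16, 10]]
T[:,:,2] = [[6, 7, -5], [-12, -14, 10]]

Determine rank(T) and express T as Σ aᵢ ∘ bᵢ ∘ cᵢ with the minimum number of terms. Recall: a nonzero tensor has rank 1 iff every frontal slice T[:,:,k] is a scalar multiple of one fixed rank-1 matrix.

Lower bound: the mode-3 unfolding of T (rows indexed by k, columns by (i,j) = (0,0), (0,1), (0,2), (1,0), (1,1), (1,2)) is [[-4, 4, -1, 8, -8, 2], [4, 8, -5, -8, -16, 10], [6, 7, -5, -12, -14, 10]].
There the 2×2 minor on rows k ∈ {0, 1}, columns (i,j) ∈ {(0,0), (0,1)} is det [[-4, 4], [4, 8]] = -48 ≠ 0, so this unfolding has rank ≥ 2; CP rank is at least every unfolding rank, so rank(T) ≥ 2. (This is only a lower bound: in general the CP rank may exceed every unfolding rank, so we still need to exhibit 2 rank-1 terms summing to T.)
Upper bound — finding two terms. Every mode-1 slice of T is a multiple of one matrix: T[i,:,:] = a[i]·M with a = [1, -2] and M = [[-4, 4, 6], [4, 8, 7], [-1, -5, -5]] (rows indexed by j, columns by k). So it suffices to write M as a sum of two rank-1 matrices.
The rows of M satisfy (row 0) = −2·(row 1) − 4·(row 2), so splitting by rows, M = [-2, 1, 0][4, 8, 7]ᵀ + [-4, 0, 1][-1, -5, -5]ᵀ.
Hence T = [1, -2] ∘ [-2, 1, 0] ∘ [4, 8, 7] + [1, -2] ∘ [-4, 0, 1] ∘ [-1, -5, -5], so rank(T) ≤ 2.
These bounds meet, so rank(T) = 2.

rank(T) = 2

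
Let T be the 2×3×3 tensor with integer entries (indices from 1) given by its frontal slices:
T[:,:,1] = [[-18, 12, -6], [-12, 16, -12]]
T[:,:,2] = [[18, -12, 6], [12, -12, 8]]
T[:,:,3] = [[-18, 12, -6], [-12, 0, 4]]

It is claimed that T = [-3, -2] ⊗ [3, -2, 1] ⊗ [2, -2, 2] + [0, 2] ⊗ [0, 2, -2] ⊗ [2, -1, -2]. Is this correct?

Reconstruct entrywise from the claimed factors. For example, T[2,1,2] = 12 and Σₗ aₗ[2]bₗ[1]cₗ[2] = (-2)·(3)·(-2) + (2)·(0)·(-1) = 12; checking all 18 entries, every one matches. The claim holds.

Yes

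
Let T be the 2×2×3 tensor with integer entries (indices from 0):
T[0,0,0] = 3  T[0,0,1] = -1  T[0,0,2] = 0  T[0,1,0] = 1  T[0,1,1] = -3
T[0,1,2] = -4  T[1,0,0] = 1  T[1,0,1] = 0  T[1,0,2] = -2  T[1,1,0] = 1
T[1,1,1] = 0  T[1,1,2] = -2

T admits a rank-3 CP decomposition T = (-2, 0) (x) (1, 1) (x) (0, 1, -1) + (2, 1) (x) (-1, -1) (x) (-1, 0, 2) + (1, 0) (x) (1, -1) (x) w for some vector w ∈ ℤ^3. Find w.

w = (1, 1, 2)

Subtract the known terms from T to get the rank-1 residual R = (1, 0) (x) (1, -1) (x) w, so R[i,j,k] = a[i]·b[j]·w[k]. Pick indices with nonzero a[0]·b[0] = (1)·(1) = 1. Only the fibre through (0,0,·) is needed: R[0,0,:] = T[0,0,:] − Σₗ aₗ[0]bₗ[0]cₗ = [3, -1, 0] − (-2)·(1)·(0, 1, -1) − (2)·(-1)·(-1, 0, 2) = [1, 1, 2]. Then w[k] = R[0,0,k] / 1 for each k, giving w = [1, 1, 2] / 1 = (1, 1, 2).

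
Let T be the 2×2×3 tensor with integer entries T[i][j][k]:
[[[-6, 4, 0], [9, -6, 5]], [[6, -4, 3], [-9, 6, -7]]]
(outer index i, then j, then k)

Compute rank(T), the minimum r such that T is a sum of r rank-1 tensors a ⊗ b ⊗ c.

Lower bound: the mode-1 unfolding of T (rows indexed by i, columns by (j,k) = (0,0), (0,1), (0,2), (1,0), (1,1), (1,2)) is [[-6, 4, 0, 9, -6, 5], [6, -4, 3, -9, 6, -7]].
There the 2×2 minor on rows i ∈ {0, 1}, columns (j,k) ∈ {(0,0), (0,2)} is det [[-6, 0], [6, 3]] = -18 ≠ 0, so this unfolding has rank ≥ 2; CP rank is at least every unfolding rank, so rank(T) ≥ 2. (Flattening ranks never certify an upper bound on CP rank; for that we must actually write T with 2 rank-1 terms.)
Upper bound — finding two terms. Write S_k = T[:,:,k] for the frontal slices: S₀ = [[-6, 9], [6, -9]], S₁ = [[4, -6], [-4, 6]], S₂ = [[0, 5], [3, -7]].
If T = a₁ ⊗ b₁ ⊗ c₁ + a₂ ⊗ b₂ ⊗ c₂ then each S_k = c₁[k]·a₁b₁ᵀ + c₂[k]·a₂b₂ᵀ. S₀ and S₂ are linearly independent, so a₁b₁ᵀ and a₂b₂ᵀ must span the same plane of matrices: they are the rank-1 matrices of the form x·S₀ + y·S₂.
det(x·S₀ + y·S₂) is −15·xy − 15·y² = (-15)·(y)(x + y), vanishing at (x:y) = (1:0) and (1:-1).
M₁ = S₀ = [[-6, 9], [6, -9]] = (-3)·[1, -1][2, -3]ᵀ and M₂ = S₀ − S₂ = [[-6, 4], [3, -2]] = −[2, -1][3, -2]ᵀ, so take a₁ = [1, -1], b₁ = [2, -3], a₂ = [2, -1], b₂ = [3, -2].
Each slice is an integer combination of E₁ = a₁b₁ᵀ and E₂ = a₂b₂ᵀ: S₀ = −3·E₁, S₁ = 2·E₁, S₂ = −3·E₁ + E₂; reading off coefficients, c₁ = [-3, 2, -3] and c₂ = [0, 0, 1].
Hence T = [1, -1] ⊗ [2, -3] ⊗ [-3, 2, -3] + [2, -1] ⊗ [3, -2] ⊗ [0, 0, 1], so rank(T) ≤ 2.
These bounds meet, so rank(T) = 2.

2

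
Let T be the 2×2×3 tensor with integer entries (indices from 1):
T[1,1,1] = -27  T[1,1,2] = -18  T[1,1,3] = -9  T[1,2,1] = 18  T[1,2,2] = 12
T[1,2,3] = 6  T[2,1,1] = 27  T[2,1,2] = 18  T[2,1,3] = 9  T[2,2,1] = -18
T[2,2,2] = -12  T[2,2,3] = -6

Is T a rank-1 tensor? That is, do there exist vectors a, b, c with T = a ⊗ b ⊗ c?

Yes

If T = a ⊗ b ⊗ c then every fibre of T is a multiple of the corresponding factor, so read the factors off the fibres through the nonzero entry T[1,1,1] = -27.
The mode-1 fibre T[:,1,1] = [-27, 27] gives a = [1, -1] (primitive direction); the mode-2 fibre T[1,:,1] = [-27, 18] gives b = [3, -2]; then c[k] = T[1,1,k] / (a[1]·b[1]) = [-27, -18, -9] / 3 = [-9, -6, -3].
Expanding [1, -1] ⊗ [3, -2] ⊗ [-9, -6, -3] reproduces all 12 entries of T, so T = [1, -1] ⊗ [3, -2] ⊗ [-9, -6, -3] and rank(T) ≤ 1.
Equivalently every frontal slice T[:,:,k] is c[k] times the rank-1 matrix [1, -1] ⊗ [3, -2]. So T has rank 1 (it is nonzero).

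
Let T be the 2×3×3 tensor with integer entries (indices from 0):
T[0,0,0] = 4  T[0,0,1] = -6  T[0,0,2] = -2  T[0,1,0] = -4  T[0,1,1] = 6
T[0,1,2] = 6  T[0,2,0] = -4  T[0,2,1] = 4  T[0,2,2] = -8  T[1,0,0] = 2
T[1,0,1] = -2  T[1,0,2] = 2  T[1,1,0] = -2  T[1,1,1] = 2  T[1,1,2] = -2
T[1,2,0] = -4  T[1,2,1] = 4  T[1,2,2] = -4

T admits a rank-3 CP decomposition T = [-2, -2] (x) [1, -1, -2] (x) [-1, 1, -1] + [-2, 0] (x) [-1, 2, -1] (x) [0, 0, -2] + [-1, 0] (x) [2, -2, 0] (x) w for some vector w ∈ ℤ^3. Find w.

Subtract the known terms from T to get the rank-1 residual R = [-1, 0] (x) [2, -2, 0] (x) w, so R[i,j,k] = a[i]·b[j]·w[k]. Pick indices with nonzero a[0]·b[0] = (-1)·(2) = -2. Only the fibre through (0,0,·) is needed: R[0,0,:] = T[0,0,:] − Σₗ aₗ[0]bₗ[0]cₗ = [4, -6, -2] − (-2)·(1)·[-1, 1, -1] − (-2)·(-1)·[0, 0, -2] = [2, -4, 0]. Then w[k] = R[0,0,k] / -2 for each k, giving w = [2, -4, 0] / -2 = [-1, 2, 0].

w = [-1, 2, 0]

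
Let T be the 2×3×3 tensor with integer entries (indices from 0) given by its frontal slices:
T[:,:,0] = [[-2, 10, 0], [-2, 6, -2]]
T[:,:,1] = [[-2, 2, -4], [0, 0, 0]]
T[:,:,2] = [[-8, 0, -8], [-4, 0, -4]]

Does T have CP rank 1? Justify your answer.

The mode-3 unfolding of T (rows indexed by k, columns by (i,j) = (0,0), (0,1), (0,2), (1,0), (1,1), (1,2)) is [[-2, 10, 0, -2, 6, -2], [-2, 2, -4, 0, 0, 0], [-8, 0, -8, -4, 0, -4]].
There the 3×3 minor on rows k ∈ {0, 1, 2}, columns (i,j) ∈ {(0,0), (0,1), (0,2)} is det [[-2, 10, 0], [-2, 2, -4], [-8, 0, -8]] = 192 ≠ 0, so this unfolding has rank ≥ 3; CP rank is at least every unfolding rank, so rank(T) ≥ 3.
In particular rank(T) ≥ 3 > 1, so T is not rank-1.

No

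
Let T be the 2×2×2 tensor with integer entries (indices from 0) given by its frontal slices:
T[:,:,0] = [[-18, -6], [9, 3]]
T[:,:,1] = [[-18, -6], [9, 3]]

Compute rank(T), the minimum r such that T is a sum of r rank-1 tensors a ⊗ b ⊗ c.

1

Lower bound: T ≠ 0 (e.g. T[0,0,0] = -18), so rank(T) ≥ 1.
Upper bound: if T = a ⊗ b ⊗ c then every fibre of T is a multiple of the corresponding factor, so read the factors off the fibres through the nonzero entry T[0,0,0] = -18.
The mode-1 fibre T[:,0,0] = [-18, 9] gives a = [2, -1] (primitive direction); the mode-2 fibre T[0,:,0] = [-18, -6] gives b = [3, 1]; then c[k] = T[0,0,k] / (a[0]·b[0]) = [-18, -18] / 6 = [-3, -3].
Expanding [2, -1] ⊗ [3, 1] ⊗ [-3, -3] reproduces all 8 entries of T, so T = [2, -1] ⊗ [3, 1] ⊗ [-3, -3] and rank(T) ≤ 1.
These bounds meet, so rank(T) = 1.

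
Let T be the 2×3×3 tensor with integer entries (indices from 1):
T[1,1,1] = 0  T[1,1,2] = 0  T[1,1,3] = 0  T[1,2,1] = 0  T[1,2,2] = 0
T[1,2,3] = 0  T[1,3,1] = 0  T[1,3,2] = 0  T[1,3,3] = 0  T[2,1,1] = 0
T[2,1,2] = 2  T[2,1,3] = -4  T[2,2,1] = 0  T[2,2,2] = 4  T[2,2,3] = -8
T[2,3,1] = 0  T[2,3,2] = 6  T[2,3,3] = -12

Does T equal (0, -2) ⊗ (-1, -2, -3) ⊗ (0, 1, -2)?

Yes

Reconstruct entrywise from the claimed factors. For example, T[2,3,1] = 0 and Σₗ aₗ[2]bₗ[3]cₗ[1] = (-2)·(-3)·(0) = 0; checking all 18 entries, every one matches. The claim holds.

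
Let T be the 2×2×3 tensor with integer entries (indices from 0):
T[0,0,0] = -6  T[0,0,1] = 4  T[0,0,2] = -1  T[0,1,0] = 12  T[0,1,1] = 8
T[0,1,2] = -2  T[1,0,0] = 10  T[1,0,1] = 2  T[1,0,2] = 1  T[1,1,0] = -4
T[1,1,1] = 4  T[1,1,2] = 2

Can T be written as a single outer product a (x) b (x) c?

No

The mode-3 unfolding of T (rows indexed by k, columns by (i,j) = (0,0), (0,1), (1,0), (1,1)) is [[-6, 12, 10, -4], [4, 8, 2, 4], [-1, -2, 1, 2]].
There the 3×3 minor on rows k ∈ {0, 1, 2}, columns (i,j) ∈ {(0,0), (0,1), (1,0)} is det [[-6, 12, 10], [4, 8, 2], [-1, -2, 1]] = -144 ≠ 0, so this unfolding has rank ≥ 3; CP rank is at least every unfolding rank, so rank(T) ≥ 3.
In particular rank(T) ≥ 3 > 1, so T is not rank-1.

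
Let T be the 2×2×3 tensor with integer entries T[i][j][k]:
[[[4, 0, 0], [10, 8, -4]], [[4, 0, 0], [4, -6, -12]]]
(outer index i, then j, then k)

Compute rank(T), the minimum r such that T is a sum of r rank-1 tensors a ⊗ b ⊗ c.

3

Lower bound: the mode-3 unfolding of T (rows indexed by k, columns by (i,j) = (0,0), (0,1), (1,0), (1,1)) is [[4, 10, 4, 4], [0, 8, 0, -6], [0, -4, 0, -12]].
There the 3×3 minor on rows k ∈ {0, 1, 2}, columns (i,j) ∈ {(0,0), (0,1), (1,1)} is det [[4, 10, 4], [0, 8, -6], [0, -4, -12]] = -480 ≠ 0, so this unfolding has rank ≥ 3; CP rank is at least every unfolding rank, so rank(T) ≥ 3. (Unfolding ranks only ever bound the CP rank from below — rank(T) can be strictly larger than all of them — so the matching upper bound has to come from an explicit 3-term decomposition.)
Upper bound: T is a sum of 3 rank-1 terms, T = [1, -2] ⊗ [0, 1] ⊗ [2, 4, 4] + [1, 1] ⊗ [1, 2] ⊗ [4, 0, 0] + [2, 1] ⊗ [0, 1] ⊗ [0, 2, -4] (one valid choice — decompositions are not unique — normalised so each a, b is primitive with positive first nonzero entry; check it by expanding all entries), so rank(T) ≤ 3.
These bounds meet, so rank(T) = 3.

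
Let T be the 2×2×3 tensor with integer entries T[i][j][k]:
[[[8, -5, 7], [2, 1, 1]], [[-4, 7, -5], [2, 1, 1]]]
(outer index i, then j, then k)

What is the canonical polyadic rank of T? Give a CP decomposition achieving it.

Lower bound: in the mode-1 unfolding of T (rows indexed by i, columns by (j,k)) the 2×2 minor on rows i ∈ {0, 1}, columns (j,k) ∈ {(0,0), (0,1)} is det [[8, -5], [-4, 7]] = 36 ≠ 0, so that unfolding has rank ≥ 2 and hence rank(T) ≥ 2 (CP rank is at least every unfolding rank, though it can be larger).
Upper bound: with S_k = T[:,:,k], the two rank-1 terms a₁b₁ᵀ, a₂b₂ᵀ are the rank-1 members of the pencil x·S₀ + y·S₁.
det(x·S₀ + y·S₁) is 24·x² − 12·xy − 12·y² = 12·(x − y)(2·x + y), vanishing at (x:y) = (1:1) and (1:-2).
M₁ = S₀ + S₁ = [[3, 3], [3, 3]] = 3·(1, 1)(1, 1)ᵀ and M₂ = S₀ − 2·S₁ = [[18, 0], [-18, 0]] = 18·(1, -1)(1, 0)ᵀ, so take a₁ = (1, 1), b₁ = (1, 1), a₂ = (1, -1), b₂ = (1, 0).
Each slice is an integer combination of E₁ = a₁b₁ᵀ and E₂ = a₂b₂ᵀ: S₀ = 2·E₁ + 6·E₂, S₁ = E₁ − 6·E₂, S₂ = E₁ + 6·E₂; reading off coefficients, c₁ = (2, 1, 1) and c₂ = (6, -6, 6).
Hence T = (1, 1) (x) (1, 1) (x) (2, 1, 1) + (1, -1) (x) (1, 0) (x) (6, -6, 6), so rank(T) ≤ 2.
These bounds meet, so rank(T) = 2.

rank(T) = 2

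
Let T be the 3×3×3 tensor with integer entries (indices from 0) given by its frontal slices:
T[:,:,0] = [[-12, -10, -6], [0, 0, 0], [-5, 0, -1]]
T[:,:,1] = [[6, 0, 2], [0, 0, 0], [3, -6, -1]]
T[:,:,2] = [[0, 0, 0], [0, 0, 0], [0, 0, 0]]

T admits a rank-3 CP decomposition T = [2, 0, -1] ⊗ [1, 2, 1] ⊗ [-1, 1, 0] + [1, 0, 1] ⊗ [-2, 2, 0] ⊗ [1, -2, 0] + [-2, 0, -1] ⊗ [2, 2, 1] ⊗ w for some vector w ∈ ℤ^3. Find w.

Subtract the known terms from T to get the rank-1 residual R = [-2, 0, -1] ⊗ [2, 2, 1] ⊗ w, so R[i,j,k] = a[i]·b[j]·w[k]. Pick indices with nonzero a[0]·b[0] = (-2)·(2) = -4. Only the fibre through (0,0,·) is needed: R[0,0,:] = T[0,0,:] − Σₗ aₗ[0]bₗ[0]cₗ = [-12, 6, 0] − (2)·(1)·[-1, 1, 0] − (1)·(-2)·[1, -2, 0] = [-8, 0, 0]. Then w[k] = R[0,0,k] / -4 for each k, giving w = [-8, 0, 0] / -4 = [2, 0, 0].

w = [2, 0, 0]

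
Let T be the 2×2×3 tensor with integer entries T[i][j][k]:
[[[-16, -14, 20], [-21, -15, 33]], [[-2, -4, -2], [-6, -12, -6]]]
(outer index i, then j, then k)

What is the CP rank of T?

2

Lower bound: the mode-2 unfolding of T (rows indexed by j, columns by (i,k) = (0,0), (0,1), (0,2), (1,0), (1,1), (1,2)) is [[-16, -14, 20, -2, -4, -2], [-21, -15, 33, -6, -12, -6]].
There the 2×2 minor on rows j ∈ {0, 1}, columns (i,k) ∈ {(0,0), (0,1)} is det [[-16, -14], [-21, -15]] = -54 ≠ 0, so this unfolding has rank ≥ 2; CP rank is at least every unfolding rank, so rank(T) ≥ 2. (Unfolding ranks only ever bound the CP rank from below — rank(T) can be strictly larger than all of them — so the matching upper bound has to come from an explicit 2-term decomposition.)
Upper bound — finding two terms. Write S_k = T[:,:,k] for the frontal slices: S₀ = [[-16, -21], [-2, -6]], S₁ = [[-14, -15], [-4, -12]], S₂ = [[20, 33], [-2, -6]].
If T = a₁ ⊗ b₁ ⊗ c₁ + a₂ ⊗ b₂ ⊗ c₂ then each S_k = c₁[k]·a₁b₁ᵀ + c₂[k]·a₂b₂ᵀ. S₀ and S₁ are linearly independent, so a₁b₁ᵀ and a₂b₂ᵀ must span the same plane of matrices: they are the rank-1 matrices of the form x·S₀ + y·S₁.
det(x·S₀ + y·S₁) is 54·x² + 162·xy + 108·y² = 54·(x + 2·y)(x + y), vanishing at (x:y) = (2:-1) and (1:-1).
M₁ = 2·S₀ − S₁ = [[-18, -27], [0, 0]] = (-9)·(1, 0)(2, 3)ᵀ and M₂ = S₀ − S₁ = [[-2, -6], [2, 6]] = (-2)·(1, -1)(1, 3)ᵀ, so take a₁ = (1, 0), b₁ = (2, 3), a₂ = (1, -1), b₂ = (1, 3).
Each slice is an integer combination of E₁ = a₁b₁ᵀ and E₂ = a₂b₂ᵀ: S₀ = −9·E₁ + 2·E₂, S₁ = −9·E₁ + 4·E₂, S₂ = 9·E₁ + 2·E₂; reading off coefficients, c₁ = (-9, -9, 9) and c₂ = (2, 4, 2).
Hence T = (1, 0) ⊗ (2, 3) ⊗ (-9, -9, 9) + (1, -1) ⊗ (1, 3) ⊗ (2, 4, 2), so rank(T) ≤ 2.
These bounds meet, so rank(T) = 2.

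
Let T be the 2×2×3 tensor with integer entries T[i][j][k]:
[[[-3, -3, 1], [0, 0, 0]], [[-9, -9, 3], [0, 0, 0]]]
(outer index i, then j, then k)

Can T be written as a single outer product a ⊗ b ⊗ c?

Yes

If T = a ⊗ b ⊗ c then every fibre of T is a multiple of the corresponding factor, so read the factors off the fibres through the nonzero entry T[0,0,0] = -3.
The mode-1 fibre T[:,0,0] = [-3, -9] gives a = [1, 3] (primitive direction); the mode-2 fibre T[0,:,0] = [-3, 0] gives b = [1, 0]; then c[k] = T[0,0,k] / (a[0]·b[0]) = [-3, -3, 1] / 1 = [-3, -3, 1].
Expanding [1, 3] ⊗ [1, 0] ⊗ [-3, -3, 1] reproduces all 12 entries of T, so T = [1, 3] ⊗ [1, 0] ⊗ [-3, -3, 1] and rank(T) ≤ 1.
Equivalently every frontal slice T[:,:,k] is c[k] times the rank-1 matrix [1, 3] ⊗ [1, 0]. So T has rank 1 (it is nonzero).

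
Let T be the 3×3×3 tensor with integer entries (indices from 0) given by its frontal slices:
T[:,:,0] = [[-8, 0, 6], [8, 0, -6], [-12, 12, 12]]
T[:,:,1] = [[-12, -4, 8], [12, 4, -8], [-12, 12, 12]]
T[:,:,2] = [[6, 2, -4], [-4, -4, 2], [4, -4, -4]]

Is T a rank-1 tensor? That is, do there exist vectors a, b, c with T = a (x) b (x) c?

The mode-3 unfolding of T (rows indexed by k, columns by (i,j) = (0,0), (0,1), (0,2), (1,0), (1,1), (1,2), (2,0), (2,1), (2,2)) is [[-8, 0, 6, 8, 0, -6, -12, 12, 12], [-12, -4, 8, 12, 4, -8, -12, 12, 12], [6, 2, -4, -4, -4, 2, 4, -4, -4]].
There the 3×3 minor on rows k ∈ {0, 1, 2}, columns (i,j) ∈ {(0,0), (0,1), (1,0)} is det [[-8, 0, 8], [-12, -4, 12], [6, 2, -4]] = 64 ≠ 0, so this unfolding has rank ≥ 3; CP rank is at least every unfolding rank, so rank(T) ≥ 3.
In particular rank(T) ≥ 3 > 1, so T is not rank-1.

No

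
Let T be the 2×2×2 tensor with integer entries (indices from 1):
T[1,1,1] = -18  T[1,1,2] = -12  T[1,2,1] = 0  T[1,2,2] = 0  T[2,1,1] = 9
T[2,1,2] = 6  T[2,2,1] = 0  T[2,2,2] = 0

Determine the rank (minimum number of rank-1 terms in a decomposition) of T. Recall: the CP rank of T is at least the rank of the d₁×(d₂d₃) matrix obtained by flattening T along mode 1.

Lower bound: T ≠ 0 (e.g. T[1,1,1] = -18), so rank(T) ≥ 1.
Upper bound: if T = a ⊗ b ⊗ c then every fibre of T is a multiple of the corresponding factor, so read the factors off the fibres through the nonzero entry T[1,1,1] = -18.
The mode-1 fibre T[:,1,1] = [-18, 9] gives a = [2, -1] (primitive direction); the mode-2 fibre T[1,:,1] = [-18, 0] gives b = [1, 0]; then c[k] = T[1,1,k] / (a[1]·b[1]) = [-18, -12] / 2 = [-9, -6].
Expanding [2, -1] ⊗ [1, 0] ⊗ [-9, -6] reproduces all 8 entries of T, so T = [2, -1] ⊗ [1, 0] ⊗ [-9, -6] and rank(T) ≤ 1.
These bounds meet, so rank(T) = 1.
Check entry T[2,1,1] = 9: (-1)·(1)·(-9) = 9.

1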